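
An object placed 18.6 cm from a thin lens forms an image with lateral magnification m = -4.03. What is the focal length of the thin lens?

m = −d_i/d_o ⇒ d_i = −m·d_o = −(-4.03)·(18.6) = 74.96 cm.
1/f = 1/d_o + 1/d_i = 1/(18.6) + 1/(74.96) = 0.06710, so f = 14.9 cm.
Since f is positive, the thin lens is converging.

f = 14.9 cm (converging)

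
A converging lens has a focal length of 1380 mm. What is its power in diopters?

f = 138 cm = 1.38 m.
P = 1/f = 1/(1.38 m) = +0.725 D.

P = +0.725 D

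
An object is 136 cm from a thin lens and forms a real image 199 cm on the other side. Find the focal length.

Real image ⇒ d_i = +199 cm.
1/f = 1/d_o + 1/d_i = 1/(136) + 1/(199) = 0.01238, so f = 80.8 cm.
Since f is positive, the thin lens is converging.

f = 80.8 cm (converging)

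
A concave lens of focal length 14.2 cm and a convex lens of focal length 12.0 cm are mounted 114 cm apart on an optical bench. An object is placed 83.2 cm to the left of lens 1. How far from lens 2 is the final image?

Lens 1 is diverging, so f₁ = −14.2 cm.
Lens 1: 1/d_i1 = 1/f₁ − 1/d_o1 = 1/(-14.2) − 1/(83.2) = -0.08244, so d_i1 = -12.13 cm.
The intermediate image is 12.13 cm to the left of lens 1 (virtual), which is 114 − (-12.13) = 126.1 cm to the left of lens 2, so d_o2 = +126.1 cm.
Lens 2: 1/d_i2 = 1/f₂ − 1/d_o2 = 1/(12.0) − 1/(126.1) = 0.07540, so d_i2 = 13.3 cm.
The final image is real, 13.3 cm to the right of lens 2 (overall magnification ≈ -0.015).

13.3 cm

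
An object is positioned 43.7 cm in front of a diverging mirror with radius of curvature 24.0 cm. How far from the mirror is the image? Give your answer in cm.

f = R/2 = 24.0/2 = 12.00 cm; for a diverging mirror, f = -12.00 cm.
Mirror equation: 1/v = 1/f − 1/u = 1/(-12.00) − 1/(43.7) = -0.08333 − 0.02288 = -0.1062, so v = -9.41 cm.
The image is virtual, upright and reduced, behind the mirror.

9.41 cm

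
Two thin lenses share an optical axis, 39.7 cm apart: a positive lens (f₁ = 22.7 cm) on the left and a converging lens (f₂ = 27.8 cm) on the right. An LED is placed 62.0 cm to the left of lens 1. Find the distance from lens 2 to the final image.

Lens 1: 1/d_i1 = 1/f₁ − 1/d_o1 = 1/(22.7) − 1/(62.0) = 0.02792, so d_i1 = 35.81 cm.
The intermediate image is 35.81 cm to the right of lens 1, which is 39.7 − (35.81) = 3.890 cm to the left of lens 2, so d_o2 = +3.890 cm.
Lens 2: 1/d_i2 = 1/f₂ − 1/d_o2 = 1/(27.8) − 1/(3.890) = -0.2211, so d_i2 = -4.52 cm.
The final image is virtual, 4.52 cm to the left of lens 2 (overall magnification ≈ -0.67).

4.52 cm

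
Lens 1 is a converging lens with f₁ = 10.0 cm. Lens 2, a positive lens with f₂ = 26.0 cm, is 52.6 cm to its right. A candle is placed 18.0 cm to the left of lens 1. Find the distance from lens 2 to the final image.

Lens 1: 1/d_i1 = 1/f₁ − 1/d_o1 = 1/(10.0) − 1/(18.0) = 0.04444, so d_i1 = 22.50 cm.
The intermediate image is 22.50 cm to the right of lens 1, which is 52.6 − (22.50) = 30.10 cm to the left of lens 2, so d_o2 = +30.10 cm.
Lens 2: 1/d_i2 = 1/f₂ − 1/d_o2 = 1/(26.0) − 1/(30.10) = 0.005239, so d_i2 = 191 cm.
The final image is real, 191 cm to the right of lens 2 (overall magnification ≈ 7.9).

191 cm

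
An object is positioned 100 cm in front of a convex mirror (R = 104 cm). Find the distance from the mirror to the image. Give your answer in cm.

34.2 cm

f = R/2 = 104/2 = 52.00 cm; for a convex mirror, f = -52.00 cm.
Mirror equation: 1/d_i = 1/f − 1/d_o = 1/(-52.00) − 1/(100) = -0.01923 − 0.01000 = -0.02923, so d_i = -34.2 cm.
The image is virtual, upright and reduced, behind the mirror.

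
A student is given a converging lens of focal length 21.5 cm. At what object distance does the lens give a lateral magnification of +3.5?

m = −d_i/d_o ⇒ d_i = −m·d_o.
1/f = 1/d_o + 1/d_i = 1/d_o − 1/(m·d_o) = (1 − 1/m)/d_o, so d_o = f(1 − 1/m) = (21.50)(1 − 1/(+3.5)) = 15.4 cm.

15.4 cm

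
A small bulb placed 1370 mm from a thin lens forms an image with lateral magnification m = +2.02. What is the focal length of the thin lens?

m = −d_i/d_o ⇒ d_i = −m·d_o = −(+2.02)·(1370) = -2767 mm.
1/f = 1/d_o + 1/d_i = 1/(1370) + 1/(-2767) = 0.0003685, so f = 2710 mm.
Since f is positive, the thin lens is converging.

f = 2710 mm (converging)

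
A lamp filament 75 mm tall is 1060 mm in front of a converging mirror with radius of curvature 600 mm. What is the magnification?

m = -0.395

f = R/2 = 600/2 = 300.0 mm.
1/d_i = 1/f − 1/d_o = 1/(300.0) − 1/(1060) = 0.002390, so d_i = 418.4 mm.
m = −d_i/d_o = −(418.4)/(1060) = -0.395.
The image is real, inverted and reduced, in front of the mirror.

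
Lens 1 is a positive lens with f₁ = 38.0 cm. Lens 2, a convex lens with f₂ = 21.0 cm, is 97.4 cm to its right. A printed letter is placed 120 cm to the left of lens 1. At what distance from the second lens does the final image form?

42.2 cm

Lens 1: 1/d_i1 = 1/f₁ − 1/d_o1 = 1/(38.0) − 1/(120) = 0.01798, so d_i1 = 55.61 cm.
The intermediate image is 55.61 cm to the right of lens 1, which is 97.4 − (55.61) = 41.79 cm to the left of lens 2, so d_o2 = +41.79 cm.
Lens 2: 1/d_i2 = 1/f₂ − 1/d_o2 = 1/(21.0) − 1/(41.79) = 0.02369, so d_i2 = 42.2 cm.
The final image is real, 42.2 cm to the right of lens 2 (overall magnification ≈ 0.47).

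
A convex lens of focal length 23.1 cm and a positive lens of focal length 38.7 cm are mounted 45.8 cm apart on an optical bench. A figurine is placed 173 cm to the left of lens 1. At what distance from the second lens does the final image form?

37.9 cm

Lens 1: 1/d_i1 = 1/f₁ − 1/d_o1 = 1/(23.1) − 1/(173) = 0.03751, so d_i1 = 26.66 cm.
The intermediate image is 26.66 cm to the right of lens 1, which is 45.8 − (26.66) = 19.14 cm to the left of lens 2, so d_o2 = +19.14 cm.
Lens 2: 1/d_i2 = 1/f₂ − 1/d_o2 = 1/(38.7) − 1/(19.14) = -0.02641, so d_i2 = -37.9 cm.
The final image is virtual, 37.9 cm to the left of lens 2 (overall magnification ≈ -0.30).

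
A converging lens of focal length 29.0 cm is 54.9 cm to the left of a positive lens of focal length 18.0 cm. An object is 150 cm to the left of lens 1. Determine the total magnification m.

m = +4.54

Lens 1: 1/d_i1 = 1/(29.0) − 1/(150) = 0.02782, so d_i1 = 35.95 cm; m₁ = −d_i1/d_o1 = -0.2397.
d_o2 = 54.9 − (35.95) = 18.95 cm.
Lens 2: 1/d_i2 = 1/(18.0) − 1/(18.95) = 0.002785, so d_i2 = 359.1 cm; m₂ = −d_i2/d_o2 = -18.95.
m = m₁·m₂ = (-0.2397)(-18.95) = +4.54.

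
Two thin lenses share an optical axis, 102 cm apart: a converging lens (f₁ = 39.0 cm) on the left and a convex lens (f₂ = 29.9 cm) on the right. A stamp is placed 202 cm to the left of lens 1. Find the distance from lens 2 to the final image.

Lens 1: 1/d_i1 = 1/f₁ − 1/d_o1 = 1/(39.0) − 1/(202) = 0.02069, so d_i1 = 48.33 cm.
The intermediate image is 48.33 cm to the right of lens 1, which is 102 − (48.33) = 53.67 cm to the left of lens 2, so d_o2 = +53.67 cm.
Lens 2: 1/d_i2 = 1/f₂ − 1/d_o2 = 1/(29.9) − 1/(53.67) = 0.01481, so d_i2 = 67.5 cm.
The final image is real, 67.5 cm to the right of lens 2 (overall magnification ≈ 0.30).

67.5 cm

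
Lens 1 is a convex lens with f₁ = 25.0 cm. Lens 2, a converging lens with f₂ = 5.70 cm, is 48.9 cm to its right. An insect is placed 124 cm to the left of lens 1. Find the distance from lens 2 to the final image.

Lens 1: 1/d_i1 = 1/f₁ − 1/d_o1 = 1/(25.0) − 1/(124) = 0.03194, so d_i1 = 31.31 cm.
The intermediate image is 31.31 cm to the right of lens 1, which is 48.9 − (31.31) = 17.59 cm to the left of lens 2, so d_o2 = +17.59 cm.
Lens 2: 1/d_i2 = 1/f₂ − 1/d_o2 = 1/(5.70) − 1/(17.59) = 0.1186, so d_i2 = 8.43 cm.
The final image is real, 8.43 cm to the right of lens 2 (overall magnification ≈ 0.12).

8.43 cm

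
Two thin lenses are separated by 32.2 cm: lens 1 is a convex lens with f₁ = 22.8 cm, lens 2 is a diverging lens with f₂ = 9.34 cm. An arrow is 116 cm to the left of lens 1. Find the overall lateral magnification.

Lens 1: 1/d_i1 = 1/(22.8) − 1/(116) = 0.03524, so d_i1 = 28.38 cm; m₁ = −d_i1/d_o1 = -0.2447.
d_o2 = 32.2 − (28.38) = 3.820 cm.
f₂ = −9.34 cm (diverging).
Lens 2: 1/d_i2 = 1/(-9.34) − 1/(3.820) = -0.3688, so d_i2 = -2.711 cm; m₂ = −d_i2/d_o2 = +0.7097.
m = m₁·m₂ = (-0.2447)(+0.7097) = -0.174.

m = -0.174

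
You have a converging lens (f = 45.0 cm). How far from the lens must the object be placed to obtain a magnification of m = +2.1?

23.6 cm

m = −d_i/d_o ⇒ d_i = −m·d_o.
1/f = 1/d_o + 1/d_i = 1/d_o − 1/(m·d_o) = (1 − 1/m)/d_o, so d_o = f(1 − 1/m) = (45.00)(1 − 1/(+2.1)) = 23.6 cm.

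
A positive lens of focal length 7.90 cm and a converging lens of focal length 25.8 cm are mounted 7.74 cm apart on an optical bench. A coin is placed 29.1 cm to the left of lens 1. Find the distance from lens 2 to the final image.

Lens 1: 1/d_i1 = 1/f₁ − 1/d_o1 = 1/(7.90) − 1/(29.1) = 0.09222, so d_i1 = 10.84 cm.
The intermediate image is 10.84 cm to the right of lens 1, which lies 3.100 cm to the right of lens 2 — a virtual object — so d_o2 = −3.100 cm.
Lens 2: 1/d_i2 = 1/f₂ − 1/d_o2 = 1/(25.8) − 1/(-3.100) = 0.3613, so d_i2 = 2.77 cm.
The final image is real, 2.77 cm to the right of lens 2 (overall magnification ≈ -0.33).

2.77 cm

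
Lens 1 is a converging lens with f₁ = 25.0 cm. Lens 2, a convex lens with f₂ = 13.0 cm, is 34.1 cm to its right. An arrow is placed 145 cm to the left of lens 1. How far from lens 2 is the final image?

5.55 cm

Lens 1: 1/d_i1 = 1/f₁ − 1/d_o1 = 1/(25.0) − 1/(145) = 0.03310, so d_i1 = 30.21 cm.
The intermediate image is 30.21 cm to the right of lens 1, which is 34.1 − (30.21) = 3.890 cm to the left of lens 2, so d_o2 = +3.890 cm.
Lens 2: 1/d_i2 = 1/f₂ − 1/d_o2 = 1/(13.0) − 1/(3.890) = -0.1801, so d_i2 = -5.55 cm.
The final image is virtual, 5.55 cm to the left of lens 2 (overall magnification ≈ -0.30).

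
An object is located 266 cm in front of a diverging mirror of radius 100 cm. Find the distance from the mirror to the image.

f = R/2 = 100/2 = 50.00 cm; for a diverging mirror, f = -50.00 cm.
Mirror equation: 1/s_i = 1/f − 1/s_o = 1/(-50.00) − 1/(266) = -0.02000 − 0.003759 = -0.02376, so s_i = -42.1 cm.
The image is virtual, upright and reduced, behind the mirror.

42.1 cm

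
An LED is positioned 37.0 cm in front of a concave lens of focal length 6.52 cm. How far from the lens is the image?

For a concave lens, f = -6.52 cm.
Thin-lens equation: 1/s_i = 1/f − 1/s_o = 1/(-6.520) − 1/(37.0) = -0.1534 − 0.02703 = -0.1804, so s_i = -5.54 cm.
The image is virtual, upright and reduced, on the same side as the object.

5.54 cm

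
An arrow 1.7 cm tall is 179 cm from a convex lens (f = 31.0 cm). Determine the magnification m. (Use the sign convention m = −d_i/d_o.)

m = -0.209

1/d_i = 1/f − 1/d_o = 1/(31.00) − 1/(179) = 0.02667, so d_i = 37.49 cm.
m = −d_i/d_o = −(37.49)/(179) = -0.209.
The image is real, inverted and reduced, on the far side of the lens.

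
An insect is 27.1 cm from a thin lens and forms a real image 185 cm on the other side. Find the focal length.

f = 23.6 cm (converging)

Real image ⇒ d_i = +185 cm.
1/f = 1/d_o + 1/d_i = 1/(27.1) + 1/(185) = 0.04231, so f = 23.6 cm.
Since f is positive, the thin lens is converging.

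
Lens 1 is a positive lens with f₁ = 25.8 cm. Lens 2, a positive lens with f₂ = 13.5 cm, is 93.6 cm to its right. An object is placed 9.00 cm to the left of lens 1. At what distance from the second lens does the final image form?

15.4 cm

Lens 1: 1/d_i1 = 1/f₁ − 1/d_o1 = 1/(25.8) − 1/(9.00) = -0.07235, so d_i1 = -13.82 cm.
The intermediate image is 13.82 cm to the left of lens 1 (virtual), which is 93.6 − (-13.82) = 107.4 cm to the left of lens 2, so d_o2 = +107.4 cm.
Lens 2: 1/d_i2 = 1/f₂ − 1/d_o2 = 1/(13.5) − 1/(107.4) = 0.06476, so d_i2 = 15.4 cm.
The final image is real, 15.4 cm to the right of lens 2 (overall magnification ≈ -0.22).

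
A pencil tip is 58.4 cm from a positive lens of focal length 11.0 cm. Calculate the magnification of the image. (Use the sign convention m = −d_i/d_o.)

m = -0.232

1/d_i = 1/f − 1/d_o = 1/(11.00) − 1/(58.4) = 0.07379, so d_i = 13.55 cm.
m = −d_i/d_o = −(13.55)/(58.4) = -0.232.
The image is real, inverted and reduced, on the far side of the lens.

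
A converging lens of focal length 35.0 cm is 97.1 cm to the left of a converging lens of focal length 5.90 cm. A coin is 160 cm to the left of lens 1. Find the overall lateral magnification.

Lens 1: 1/d_i1 = 1/(35.0) − 1/(160) = 0.02232, so d_i1 = 44.80 cm; m₁ = −d_i1/d_o1 = -0.2800.
d_o2 = 97.1 − (44.80) = 52.30 cm.
Lens 2: 1/d_i2 = 1/(5.90) − 1/(52.30) = 0.1504, so d_i2 = 6.650 cm; m₂ = −d_i2/d_o2 = -0.1272.
m = m₁·m₂ = (-0.2800)(-0.1272) = +0.0356.

m = +0.0356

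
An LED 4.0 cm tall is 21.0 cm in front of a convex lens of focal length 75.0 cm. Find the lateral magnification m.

1/d_i = 1/f − 1/d_o = 1/(75.00) − 1/(21.0) = -0.03429, so d_i = -29.17 cm.
m = −d_i/d_o = −(-29.17)/(21.0) = +1.39.
The image is virtual, upright and enlarged, on the same side as the object.

m = +1.39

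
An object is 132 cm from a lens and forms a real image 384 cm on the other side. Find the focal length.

f = 98.2 cm (converging)

Real image ⇒ d_i = +384 cm.
1/f = 1/d_o + 1/d_i = 1/(132) + 1/(384) = 0.01018, so f = 98.2 cm.
Since f is positive, the lens is converging.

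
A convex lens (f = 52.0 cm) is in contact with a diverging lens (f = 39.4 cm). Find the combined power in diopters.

P₁ = 1/f₁ = 1/(0.520 m) = +1.923 D; P₂ = 1/f₂ = 1/(-0.394 m) = -2.538 D.
For thin lenses in contact, P = P₁ + P₂ = (+1.923) + (-2.538) = -0.615 D.

P = -0.615 D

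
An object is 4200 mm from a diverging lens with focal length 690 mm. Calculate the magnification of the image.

m = +0.141

For a diverging lens, f = -690 mm.
1/d_i = 1/f − 1/d_o = 1/(-690.0) − 1/(4200) = -0.001687, so d_i = -592.6 mm.
m = −d_i/d_o = −(-592.6)/(4200) = +0.141.
The image is virtual, upright and reduced, on the same side as the object.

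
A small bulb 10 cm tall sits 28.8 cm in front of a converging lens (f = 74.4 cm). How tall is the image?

16.3 cm

1/d_i = 1/f − 1/d_o = 1/(74.40) − 1/(28.8) = -0.02128, so d_i = -46.99 cm.
m = −d_i/d_o = +1.632.
|h_i| = |m|·h_o = 1.632 × 10 = 16.3 cm. The image is virtual, upright and enlarged, on the same side as the object.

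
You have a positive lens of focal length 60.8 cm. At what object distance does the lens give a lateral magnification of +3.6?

m = −d_i/d_o ⇒ d_i = −m·d_o.
1/f = 1/d_o + 1/d_i = 1/d_o − 1/(m·d_o) = (1 − 1/m)/d_o, so d_o = f(1 − 1/m) = (60.80)(1 − 1/(+3.6)) = 43.9 cm.

43.9 cm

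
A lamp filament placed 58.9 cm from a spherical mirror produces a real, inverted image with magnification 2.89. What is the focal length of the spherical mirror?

m = −d_i/d_o ⇒ d_i = −m·d_o = −(-2.89)·(58.9) = 170.2 cm.
1/f = 1/d_o + 1/d_i = 1/(58.9) + 1/(170.2) = 0.02285, so f = 43.8 cm.
Since f is positive, the spherical mirror is concave.

f = 43.8 cm (concave)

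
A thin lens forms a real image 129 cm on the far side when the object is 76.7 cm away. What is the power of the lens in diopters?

P = +2.08 D

d_i = +129 cm.
1/f = 1/d_o + 1/d_i = 1/(76.7) + 1/(129) = 0.02079 cm⁻¹.
f = 48.10 cm = 0.4810 m, so P = 1/f = +2.08 D.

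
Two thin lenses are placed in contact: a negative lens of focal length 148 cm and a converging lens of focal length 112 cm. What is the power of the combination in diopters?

P = +0.217 D

P₁ = 1/f₁ = 1/(-1.48 m) = -0.6757 D; P₂ = 1/f₂ = 1/(1.12 m) = +0.8929 D.
For thin lenses in contact, P = P₁ + P₂ = (-0.6757) + (+0.8929) = +0.217 D.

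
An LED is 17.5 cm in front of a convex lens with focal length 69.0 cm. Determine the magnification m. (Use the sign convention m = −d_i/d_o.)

m = +1.34

1/d_i = 1/f − 1/d_o = 1/(69.00) − 1/(17.5) = -0.04265, so d_i = -23.45 cm.
m = −d_i/d_o = −(-23.45)/(17.5) = +1.34.
The image is virtual, upright and enlarged, on the same side as the object.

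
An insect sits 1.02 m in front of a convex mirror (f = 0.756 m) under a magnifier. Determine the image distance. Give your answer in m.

For a convex mirror, f = -0.756 m.
Mirror equation: 1/v = 1/f − 1/u = 1/(-0.7560) − 1/(1.02) = -1.323 − 0.9804 = -2.303, so v = -0.434 m.
The image is virtual, upright and reduced, behind the mirror.

0.434 m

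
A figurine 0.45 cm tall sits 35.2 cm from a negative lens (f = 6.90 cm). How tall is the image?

For a negative lens, f = -6.90 cm.
1/d_i = 1/f − 1/d_o = 1/(-6.900) − 1/(35.2) = -0.1733, so d_i = -5.769 cm.
m = −d_i/d_o = +0.1639.
|h_i| = |m|·h_o = 0.1639 × 0.45 = 0.0738 cm. The image is virtual, upright and reduced, on the same side as the object.

0.0738 cm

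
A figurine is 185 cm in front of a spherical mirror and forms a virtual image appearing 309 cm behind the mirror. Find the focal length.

f = 461 cm (concave)

Virtual image ⇒ d_i = −309 cm.
1/f = 1/d_o + 1/d_i = 1/(185) + 1/(-309) = 0.002169, so f = 461 cm.
Since f is positive, the spherical mirror is concave.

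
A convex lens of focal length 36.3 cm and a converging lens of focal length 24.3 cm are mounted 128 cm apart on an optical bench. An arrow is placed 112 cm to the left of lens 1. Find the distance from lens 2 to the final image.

36.1 cm

Lens 1: 1/d_i1 = 1/f₁ − 1/d_o1 = 1/(36.3) − 1/(112) = 0.01862, so d_i1 = 53.71 cm.
The intermediate image is 53.71 cm to the right of lens 1, which is 128 − (53.71) = 74.29 cm to the left of lens 2, so d_o2 = +74.29 cm.
Lens 2: 1/d_i2 = 1/f₂ − 1/d_o2 = 1/(24.3) − 1/(74.29) = 0.02769, so d_i2 = 36.1 cm.
The final image is real, 36.1 cm to the right of lens 2 (overall magnification ≈ 0.23).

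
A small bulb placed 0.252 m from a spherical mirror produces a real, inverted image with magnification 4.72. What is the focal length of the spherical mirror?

f = 0.208 m (concave)

m = −d_i/d_o ⇒ d_i = −m·d_o = −(-4.72)·(0.252) = 1.189 m.
1/f = 1/d_o + 1/d_i = 1/(0.252) + 1/(1.189) = 4.809, so f = 0.208 m.
Since f is positive, the spherical mirror is concave.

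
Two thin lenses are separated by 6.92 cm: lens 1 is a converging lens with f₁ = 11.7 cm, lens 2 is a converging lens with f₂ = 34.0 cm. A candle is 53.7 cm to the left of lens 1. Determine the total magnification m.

m = -0.225

Lens 1: 1/d_i1 = 1/(11.7) − 1/(53.7) = 0.06685, so d_i1 = 14.96 cm; m₁ = −d_i1/d_o1 = -0.2786.
d_o2 = 6.92 − (14.96) = -8.040 cm (virtual object).
Lens 2: 1/d_i2 = 1/(34.0) − 1/(-8.040) = 0.1538, so d_i2 = 6.502 cm; m₂ = −d_i2/d_o2 = +0.8088.
m = m₁·m₂ = (-0.2786)(+0.8088) = -0.225.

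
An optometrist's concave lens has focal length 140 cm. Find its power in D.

P = -0.714 D

For a concave lens, f = −140 cm.
f = -140 cm = -1.40 m.
P = 1/f = 1/(-1.40 m) = -0.714 D.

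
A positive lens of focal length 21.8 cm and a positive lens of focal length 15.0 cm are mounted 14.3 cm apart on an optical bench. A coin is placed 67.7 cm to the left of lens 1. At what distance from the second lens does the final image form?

Lens 1: 1/d_i1 = 1/f₁ − 1/d_o1 = 1/(21.8) − 1/(67.7) = 0.03110, so d_i1 = 32.15 cm.
The intermediate image is 32.15 cm to the right of lens 1, which lies 17.85 cm to the right of lens 2 — a virtual object — so d_o2 = −17.85 cm.
Lens 2: 1/d_i2 = 1/f₂ − 1/d_o2 = 1/(15.0) − 1/(-17.85) = 0.1227, so d_i2 = 8.15 cm.
The final image is real, 8.15 cm to the right of lens 2 (overall magnification ≈ -0.22).

8.15 cm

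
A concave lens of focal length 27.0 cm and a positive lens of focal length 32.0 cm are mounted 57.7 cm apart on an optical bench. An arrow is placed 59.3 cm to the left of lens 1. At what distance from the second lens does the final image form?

Lens 1 is diverging, so f₁ = −27.0 cm.
Lens 1: 1/d_i1 = 1/f₁ − 1/d_o1 = 1/(-27.0) − 1/(59.3) = -0.05390, so d_i1 = -18.55 cm.
The intermediate image is 18.55 cm to the left of lens 1 (virtual), which is 57.7 − (-18.55) = 76.25 cm to the left of lens 2, so d_o2 = +76.25 cm.
Lens 2: 1/d_i2 = 1/f₂ − 1/d_o2 = 1/(32.0) − 1/(76.25) = 0.01814, so d_i2 = 55.1 cm.
The final image is real, 55.1 cm to the right of lens 2 (overall magnification ≈ -0.23).

55.1 cm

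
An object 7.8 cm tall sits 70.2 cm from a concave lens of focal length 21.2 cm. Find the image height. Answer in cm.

For a concave lens, f = -21.2 cm.
1/d_i = 1/f − 1/d_o = 1/(-21.20) − 1/(70.2) = -0.06141, so d_i = -16.28 cm.
m = −d_i/d_o = +0.2319.
|h_i| = |m|·h_o = 0.2319 × 7.8 = 1.81 cm. The image is virtual, upright and reduced, on the same side as the object.

1.81 cm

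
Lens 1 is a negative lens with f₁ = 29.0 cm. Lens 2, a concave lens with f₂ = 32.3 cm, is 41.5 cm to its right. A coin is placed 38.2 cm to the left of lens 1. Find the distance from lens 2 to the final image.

Lens 1 is diverging, so f₁ = −29.0 cm.
Lens 1: 1/d_i1 = 1/f₁ − 1/d_o1 = 1/(-29.0) − 1/(38.2) = -0.06066, so d_i1 = -16.49 cm.
The intermediate image is 16.49 cm to the left of lens 1 (virtual), which is 41.5 − (-16.49) = 57.99 cm to the left of lens 2, so d_o2 = +57.99 cm.
Lens 2 is diverging, so f₂ = −32.3 cm.
Lens 2: 1/d_i2 = 1/f₂ − 1/d_o2 = 1/(-32.3) − 1/(57.99) = -0.04820, so d_i2 = -20.7 cm.
The final image is virtual, 20.7 cm to the left of lens 2 (overall magnification ≈ 0.15).

20.7 cm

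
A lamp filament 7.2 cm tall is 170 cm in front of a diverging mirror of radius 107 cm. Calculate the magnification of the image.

f = R/2 = 107/2 = 53.50 cm; for a diverging mirror, f = -53.50 cm.
1/d_i = 1/f − 1/d_o = 1/(-53.50) − 1/(170) = -0.02457, so d_i = -40.69 cm.
m = −d_i/d_o = −(-40.69)/(170) = +0.239.
The image is virtual, upright and reduced, behind the mirror.

m = +0.239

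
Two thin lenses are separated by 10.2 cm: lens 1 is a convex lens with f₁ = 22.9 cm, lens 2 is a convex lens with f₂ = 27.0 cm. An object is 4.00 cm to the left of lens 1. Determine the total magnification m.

Lens 1: 1/d_i1 = 1/(22.9) − 1/(4.00) = -0.2063, so d_i1 = -4.847 cm; m₁ = −d_i1/d_o1 = +1.212.
d_o2 = 10.2 − (-4.847) = 15.05 cm.
Lens 2: 1/d_i2 = 1/(27.0) − 1/(15.05) = -0.02941, so d_i2 = -34.00 cm; m₂ = −d_i2/d_o2 = +2.259.
m = m₁·m₂ = (+1.212)(+2.259) = +2.74.

m = +2.74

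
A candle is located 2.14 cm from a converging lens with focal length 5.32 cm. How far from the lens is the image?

3.58 cm

Thin-lens equation: 1/s_i = 1/f − 1/s_o = 1/(5.320) − 1/(2.14) = 0.1880 − 0.4673 = -0.2793, so s_i = -3.58 cm.
The image is virtual, upright and enlarged, on the same side as the object.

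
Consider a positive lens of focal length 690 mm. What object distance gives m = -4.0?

862 mm

m = −d_i/d_o ⇒ d_i = −m·d_o.
1/f = 1/d_o + 1/d_i = 1/d_o − 1/(m·d_o) = (1 − 1/m)/d_o, so d_o = f(1 − 1/m) = (690.0)(1 − 1/(-4.0)) = 862 mm.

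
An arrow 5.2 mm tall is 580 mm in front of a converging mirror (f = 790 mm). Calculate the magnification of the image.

1/d_i = 1/f − 1/d_o = 1/(790.0) − 1/(580) = -0.0004583, so d_i = -2182 mm.
m = −d_i/d_o = −(-2182)/(580) = +3.76.
The image is virtual, upright and enlarged, behind the mirror.

m = +3.76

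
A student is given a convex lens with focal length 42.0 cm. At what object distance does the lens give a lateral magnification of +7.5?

m = −d_i/d_o ⇒ d_i = −m·d_o.
1/f = 1/d_o + 1/d_i = 1/d_o − 1/(m·d_o) = (1 − 1/m)/d_o, so d_o = f(1 − 1/m) = (42.00)(1 − 1/(+7.5)) = 36.4 cm.

36.4 cm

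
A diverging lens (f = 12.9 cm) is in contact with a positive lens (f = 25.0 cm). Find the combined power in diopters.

P = -3.75 D

P₁ = 1/f₁ = 1/(-0.129 m) = -7.752 D; P₂ = 1/f₂ = 1/(0.250 m) = +4.000 D.
For thin lenses in contact, P = P₁ + P₂ = (-7.752) + (+4.000) = -3.75 D.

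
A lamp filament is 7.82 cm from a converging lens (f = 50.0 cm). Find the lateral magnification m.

m = +1.19

1/d_i = 1/f − 1/d_o = 1/(50.00) − 1/(7.82) = -0.1079, so d_i = -9.270 cm.
m = −d_i/d_o = −(-9.270)/(7.82) = +1.19.
The image is virtual, upright and enlarged, on the same side as the object.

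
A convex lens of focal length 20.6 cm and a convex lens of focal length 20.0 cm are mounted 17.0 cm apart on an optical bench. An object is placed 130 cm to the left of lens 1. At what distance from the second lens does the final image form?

Lens 1: 1/d_i1 = 1/f₁ − 1/d_o1 = 1/(20.6) − 1/(130) = 0.04085, so d_i1 = 24.48 cm.
The intermediate image is 24.48 cm to the right of lens 1, which lies 7.480 cm to the right of lens 2 — a virtual object — so d_o2 = −7.480 cm.
Lens 2: 1/d_i2 = 1/f₂ − 1/d_o2 = 1/(20.0) − 1/(-7.480) = 0.1837, so d_i2 = 5.44 cm.
The final image is real, 5.44 cm to the right of lens 2 (overall magnification ≈ -0.14).

5.44 cm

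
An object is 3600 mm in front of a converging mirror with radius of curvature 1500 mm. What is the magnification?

f = R/2 = 1500/2 = 750.0 mm.
1/d_i = 1/f − 1/d_o = 1/(750.0) − 1/(3600) = 0.001056, so d_i = 947.4 mm.
m = −d_i/d_o = −(947.4)/(3600) = -0.263.
The image is real, inverted and reduced, in front of the mirror.

m = -0.263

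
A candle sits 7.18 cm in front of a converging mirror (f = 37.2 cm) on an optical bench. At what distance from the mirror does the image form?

Mirror equation: 1/v = 1/f − 1/u = 1/(37.20) − 1/(7.18) = 0.02688 − 0.1393 = -0.1124, so v = -8.90 cm.
The image is virtual, upright and enlarged, behind the mirror.

8.90 cm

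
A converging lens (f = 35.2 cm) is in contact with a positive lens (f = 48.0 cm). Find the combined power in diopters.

P₁ = 1/f₁ = 1/(0.352 m) = +2.841 D; P₂ = 1/f₂ = 1/(0.480 m) = +2.083 D.
For thin lenses in contact, P = P₁ + P₂ = (+2.841) + (+2.083) = +4.92 D.

P = +4.92 D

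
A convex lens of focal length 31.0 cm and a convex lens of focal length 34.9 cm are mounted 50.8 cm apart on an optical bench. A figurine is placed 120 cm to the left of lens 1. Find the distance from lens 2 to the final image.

Lens 1: 1/d_i1 = 1/f₁ − 1/d_o1 = 1/(31.0) − 1/(120) = 0.02392, so d_i1 = 41.80 cm.
The intermediate image is 41.80 cm to the right of lens 1, which is 50.8 − (41.80) = 9.000 cm to the left of lens 2, so d_o2 = +9.000 cm.
Lens 2: 1/d_i2 = 1/f₂ − 1/d_o2 = 1/(34.9) − 1/(9.000) = -0.08246, so d_i2 = -12.1 cm.
The final image is virtual, 12.1 cm to the left of lens 2 (overall magnification ≈ -0.47).

12.1 cm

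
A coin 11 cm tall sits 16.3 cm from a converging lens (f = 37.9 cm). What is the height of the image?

19.3 cm

1/d_i = 1/f − 1/d_o = 1/(37.90) − 1/(16.3) = -0.03496, so d_i = -28.60 cm.
m = −d_i/d_o = +1.755.
|h_i| = |m|·h_o = 1.755 × 11 = 19.3 cm. The image is virtual, upright and enlarged, on the same side as the object.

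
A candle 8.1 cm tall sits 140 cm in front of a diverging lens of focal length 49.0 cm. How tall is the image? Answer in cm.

2.10 cm

For a diverging lens, f = -49.0 cm.
1/d_i = 1/f − 1/d_o = 1/(-49.00) − 1/(140) = -0.02755, so d_i = -36.30 cm.
m = −d_i/d_o = +0.2593.
|h_i| = |m|·h_o = 0.2593 × 8.1 = 2.10 cm. The image is virtual, upright and reduced, on the same side as the object.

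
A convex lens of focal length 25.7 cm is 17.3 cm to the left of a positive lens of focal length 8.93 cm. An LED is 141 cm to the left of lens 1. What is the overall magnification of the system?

m = -0.0863

Lens 1: 1/d_i1 = 1/(25.7) − 1/(141) = 0.03182, so d_i1 = 31.43 cm; m₁ = −d_i1/d_o1 = -0.2229.
d_o2 = 17.3 − (31.43) = -14.13 cm (virtual object).
Lens 2: 1/d_i2 = 1/(8.93) − 1/(-14.13) = 0.1828, so d_i2 = 5.472 cm; m₂ = −d_i2/d_o2 = +0.3873.
m = m₁·m₂ = (-0.2229)(+0.3873) = -0.0863.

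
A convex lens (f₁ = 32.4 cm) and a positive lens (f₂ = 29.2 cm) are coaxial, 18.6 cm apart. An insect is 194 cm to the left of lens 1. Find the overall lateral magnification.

m = -0.118

Lens 1: 1/d_i1 = 1/(32.4) − 1/(194) = 0.02571, so d_i1 = 38.90 cm; m₁ = −d_i1/d_o1 = -0.2005.
d_o2 = 18.6 − (38.90) = -20.30 cm (virtual object).
Lens 2: 1/d_i2 = 1/(29.2) − 1/(-20.30) = 0.08351, so d_i2 = 11.97 cm; m₂ = −d_i2/d_o2 = +0.5899.
m = m₁·m₂ = (-0.2005)(+0.5899) = -0.118.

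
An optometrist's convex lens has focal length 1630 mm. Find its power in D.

f = 163 cm = 1.63 m.
P = 1/f = 1/(1.63 m) = +0.613 D.

P = +0.613 D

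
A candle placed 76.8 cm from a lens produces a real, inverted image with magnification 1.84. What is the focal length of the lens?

m = −d_i/d_o ⇒ d_i = −m·d_o = −(-1.84)·(76.8) = 141.3 cm.
1/f = 1/d_o + 1/d_i = 1/(76.8) + 1/(141.3) = 0.02010, so f = 49.8 cm.
Since f is positive, the lens is converging.

f = 49.8 cm (converging)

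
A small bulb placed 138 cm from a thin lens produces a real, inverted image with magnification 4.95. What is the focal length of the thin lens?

f = 115 cm (converging)

m = −d_i/d_o ⇒ d_i = −m·d_o = −(-4.95)·(138) = 683.1 cm.
1/f = 1/d_o + 1/d_i = 1/(138) + 1/(683.1) = 0.008710, so f = 115 cm.
Since f is positive, the thin lens is converging.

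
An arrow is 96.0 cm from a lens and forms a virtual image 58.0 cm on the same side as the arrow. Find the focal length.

f = -147 cm (diverging)

Virtual image ⇒ d_i = −58.0 cm.
1/f = 1/d_o + 1/d_i = 1/(96.0) + 1/(-58.0) = -0.006825, so f = -147 cm.
Since f is negative, the lens is diverging.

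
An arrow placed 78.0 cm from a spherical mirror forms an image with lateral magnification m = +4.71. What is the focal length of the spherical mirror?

f = 99.0 cm (concave)

m = −d_i/d_o ⇒ d_i = −m·d_o = −(+4.71)·(78.0) = -367.4 cm.
1/f = 1/d_o + 1/d_i = 1/(78.0) + 1/(-367.4) = 0.01010, so f = 99.0 cm.
Since f is positive, the spherical mirror is concave.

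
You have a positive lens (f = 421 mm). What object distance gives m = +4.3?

323 mm

m = −d_i/d_o ⇒ d_i = −m·d_o.
1/f = 1/d_o + 1/d_i = 1/d_o − 1/(m·d_o) = (1 − 1/m)/d_o, so d_o = f(1 − 1/m) = (421.0)(1 − 1/(+4.3)) = 323 mm.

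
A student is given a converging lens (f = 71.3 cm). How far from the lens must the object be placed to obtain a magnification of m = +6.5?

60.3 cm

m = −d_i/d_o ⇒ d_i = −m·d_o.
1/f = 1/d_o + 1/d_i = 1/d_o − 1/(m·d_o) = (1 − 1/m)/d_o, so d_o = f(1 − 1/m) = (71.30)(1 − 1/(+6.5)) = 60.3 cm.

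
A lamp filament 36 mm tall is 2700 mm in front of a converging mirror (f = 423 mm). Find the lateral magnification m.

m = -0.186

1/d_i = 1/f − 1/d_o = 1/(423.0) − 1/(2700) = 0.001994, so d_i = 501.6 mm.
m = −d_i/d_o = −(501.6)/(2700) = -0.186.
The image is real, inverted and reduced, in front of the mirror.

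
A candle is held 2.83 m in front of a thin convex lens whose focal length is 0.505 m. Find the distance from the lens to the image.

0.615 m

Lens equation: 1/v = 1/f − 1/u = 1/(0.5050) − 1/(2.83) = 1.980 − 0.3534 = 1.627, so v = 0.615 m.
The image is real, inverted and reduced, on the far side of the lens.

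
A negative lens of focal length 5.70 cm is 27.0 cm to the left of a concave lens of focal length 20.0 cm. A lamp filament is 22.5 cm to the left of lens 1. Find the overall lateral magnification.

m = +0.0784

f₁ = −5.70 cm (diverging).
Lens 1: 1/d_i1 = 1/(-5.70) − 1/(22.5) = -0.2199, so d_i1 = -4.548 cm; m₁ = −d_i1/d_o1 = +0.2021.
d_o2 = 27.0 − (-4.548) = 31.55 cm.
f₂ = −20.0 cm (diverging).
Lens 2: 1/d_i2 = 1/(-20.0) − 1/(31.55) = -0.08170, so d_i2 = -12.24 cm; m₂ = −d_i2/d_o2 = +0.3880.
m = m₁·m₂ = (+0.2021)(+0.3880) = +0.0784.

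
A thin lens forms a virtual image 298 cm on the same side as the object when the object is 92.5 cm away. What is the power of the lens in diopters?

P = +0.746 D

Virtual image ⇒ d_i = −298 cm.
1/f = 1/d_o + 1/d_i = 1/(92.5) + 1/(-298) = 0.007455 cm⁻¹.
f = 134.1 cm = 1.341 m, so P = 1/f = +0.746 D.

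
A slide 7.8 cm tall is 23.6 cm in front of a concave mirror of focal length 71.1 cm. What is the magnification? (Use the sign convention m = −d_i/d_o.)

m = +1.50

1/d_i = 1/f − 1/d_o = 1/(71.10) − 1/(23.6) = -0.02831, so d_i = -35.33 cm.
m = −d_i/d_o = −(-35.33)/(23.6) = +1.50.
The image is virtual, upright and enlarged, behind the mirror.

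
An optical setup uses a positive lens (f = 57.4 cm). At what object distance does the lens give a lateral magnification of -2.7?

78.7 cm

m = −d_i/d_o ⇒ d_i = −m·d_o.
1/f = 1/d_o + 1/d_i = 1/d_o − 1/(m·d_o) = (1 − 1/m)/d_o, so d_o = f(1 − 1/m) = (57.40)(1 − 1/(-2.7)) = 78.7 cm.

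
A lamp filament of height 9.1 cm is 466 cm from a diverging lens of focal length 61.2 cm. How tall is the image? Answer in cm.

1.06 cm

For a diverging lens, f = -61.2 cm.
1/d_i = 1/f − 1/d_o = 1/(-61.20) − 1/(466) = -0.01849, so d_i = -54.10 cm.
m = −d_i/d_o = +0.1161.
|h_i| = |m|·h_o = 0.1161 × 9.1 = 1.06 cm. The image is virtual, upright and reduced, on the same side as the object.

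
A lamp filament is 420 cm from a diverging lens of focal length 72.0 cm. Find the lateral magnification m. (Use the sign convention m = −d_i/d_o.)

For a diverging lens, f = -72.0 cm.
1/d_i = 1/f − 1/d_o = 1/(-72.00) − 1/(420) = -0.01627, so d_i = -61.46 cm.
m = −d_i/d_o = −(-61.46)/(420) = +0.146.
The image is virtual, upright and reduced, on the same side as the object.

m = +0.146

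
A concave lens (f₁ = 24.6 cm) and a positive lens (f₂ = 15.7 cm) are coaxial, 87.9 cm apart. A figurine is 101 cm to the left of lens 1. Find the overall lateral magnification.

f₁ = −24.6 cm (diverging).
Lens 1: 1/d_i1 = 1/(-24.6) − 1/(101) = -0.05055, so d_i1 = -19.78 cm; m₁ = −d_i1/d_o1 = +0.1958.
d_o2 = 87.9 − (-19.78) = 107.7 cm.
Lens 2: 1/d_i2 = 1/(15.7) − 1/(107.7) = 0.05441, so d_i2 = 18.38 cm; m₂ = −d_i2/d_o2 = -0.1707.
m = m₁·m₂ = (+0.1958)(-0.1707) = -0.0334.

m = -0.0334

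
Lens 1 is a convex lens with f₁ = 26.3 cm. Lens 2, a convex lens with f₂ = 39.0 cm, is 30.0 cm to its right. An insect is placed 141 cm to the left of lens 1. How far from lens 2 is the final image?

2.20 cm

Lens 1: 1/d_i1 = 1/f₁ − 1/d_o1 = 1/(26.3) − 1/(141) = 0.03093, so d_i1 = 32.33 cm.
The intermediate image is 32.33 cm to the right of lens 1, which lies 2.330 cm to the right of lens 2 — a virtual object — so d_o2 = −2.330 cm.
Lens 2: 1/d_i2 = 1/f₂ − 1/d_o2 = 1/(39.0) − 1/(-2.330) = 0.4548, so d_i2 = 2.20 cm.
The final image is real, 2.20 cm to the right of lens 2 (overall magnification ≈ -0.22).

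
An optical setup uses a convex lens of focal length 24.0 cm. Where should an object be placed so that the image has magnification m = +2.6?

14.8 cm

m = −d_i/d_o ⇒ d_i = −m·d_o.
1/f = 1/d_o + 1/d_i = 1/d_o − 1/(m·d_o) = (1 − 1/m)/d_o, so d_o = f(1 − 1/m) = (24.00)(1 − 1/(+2.6)) = 14.8 cm.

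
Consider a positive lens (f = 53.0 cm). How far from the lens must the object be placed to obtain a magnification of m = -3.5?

68.1 cm

m = −d_i/d_o ⇒ d_i = −m·d_o.
1/f = 1/d_o + 1/d_i = 1/d_o − 1/(m·d_o) = (1 − 1/m)/d_o, so d_o = f(1 − 1/m) = (53.00)(1 − 1/(-3.5)) = 68.1 cm.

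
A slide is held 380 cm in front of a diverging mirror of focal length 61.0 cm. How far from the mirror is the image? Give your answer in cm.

For a diverging mirror, f = -61.0 cm.
Mirror equation: 1/v = 1/f − 1/u = 1/(-61.00) − 1/(380) = -0.01639 − 0.002632 = -0.01903, so v = -52.6 cm.
The image is virtual, upright and reduced, behind the mirror.

52.6 cm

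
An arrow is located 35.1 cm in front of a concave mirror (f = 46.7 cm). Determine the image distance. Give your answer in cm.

Mirror equation: 1/d_i = 1/f − 1/d_o = 1/(46.70) − 1/(35.1) = 0.02141 − 0.02849 = -0.007077, so d_i = -141 cm.
The image is virtual, upright and enlarged, behind the mirror.

141 cm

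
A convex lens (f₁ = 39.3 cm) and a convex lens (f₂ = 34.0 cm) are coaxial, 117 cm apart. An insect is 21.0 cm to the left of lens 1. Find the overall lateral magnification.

m = -0.570

Lens 1: 1/d_i1 = 1/(39.3) − 1/(21.0) = -0.02217, so d_i1 = -45.10 cm; m₁ = −d_i1/d_o1 = +2.148.
d_o2 = 117 − (-45.10) = 162.1 cm.
Lens 2: 1/d_i2 = 1/(34.0) − 1/(162.1) = 0.02324, so d_i2 = 43.02 cm; m₂ = −d_i2/d_o2 = -0.2654.
m = m₁·m₂ = (+2.148)(-0.2654) = -0.570.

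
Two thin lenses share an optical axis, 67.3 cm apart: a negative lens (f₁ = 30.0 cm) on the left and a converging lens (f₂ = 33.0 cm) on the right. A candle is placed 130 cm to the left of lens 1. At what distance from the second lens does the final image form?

Lens 1 is diverging, so f₁ = −30.0 cm.
Lens 1: 1/d_i1 = 1/f₁ − 1/d_o1 = 1/(-30.0) − 1/(130) = -0.04103, so d_i1 = -24.38 cm.
The intermediate image is 24.38 cm to the left of lens 1 (virtual), which is 67.3 − (-24.38) = 91.68 cm to the left of lens 2, so d_o2 = +91.68 cm.
Lens 2: 1/d_i2 = 1/f₂ − 1/d_o2 = 1/(33.0) − 1/(91.68) = 0.01940, so d_i2 = 51.6 cm.
The final image is real, 51.6 cm to the right of lens 2 (overall magnification ≈ -0.11).

51.6 cm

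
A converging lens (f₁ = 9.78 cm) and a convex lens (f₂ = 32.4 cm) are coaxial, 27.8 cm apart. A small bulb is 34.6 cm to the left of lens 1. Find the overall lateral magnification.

Lens 1: 1/d_i1 = 1/(9.78) − 1/(34.6) = 0.07335, so d_i1 = 13.63 cm; m₁ = −d_i1/d_o1 = -0.3939.
d_o2 = 27.8 − (13.63) = 14.17 cm.
Lens 2: 1/d_i2 = 1/(32.4) − 1/(14.17) = -0.03971, so d_i2 = -25.18 cm; m₂ = −d_i2/d_o2 = +1.777.
m = m₁·m₂ = (-0.3939)(+1.777) = -0.700.

m = -0.700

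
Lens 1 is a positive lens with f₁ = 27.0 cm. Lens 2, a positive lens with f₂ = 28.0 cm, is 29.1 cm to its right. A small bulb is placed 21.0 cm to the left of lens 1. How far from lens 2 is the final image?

Lens 1: 1/d_i1 = 1/f₁ − 1/d_o1 = 1/(27.0) − 1/(21.0) = -0.01058, so d_i1 = -94.50 cm.
The intermediate image is 94.50 cm to the left of lens 1 (virtual), which is 29.1 − (-94.50) = 123.6 cm to the left of lens 2, so d_o2 = +123.6 cm.
Lens 2: 1/d_i2 = 1/f₂ − 1/d_o2 = 1/(28.0) − 1/(123.6) = 0.02762, so d_i2 = 36.2 cm.
The final image is real, 36.2 cm to the right of lens 2 (overall magnification ≈ -1.3).

36.2 cm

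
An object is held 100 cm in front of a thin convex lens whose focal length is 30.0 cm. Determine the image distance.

42.9 cm

Thin-lens equation: 1/s_i = 1/f − 1/s_o = 1/(30.00) − 1/(100) = 0.03333 − 0.01000 = 0.02333, so s_i = 42.9 cm.
The image is real, inverted and reduced, on the far side of the lens.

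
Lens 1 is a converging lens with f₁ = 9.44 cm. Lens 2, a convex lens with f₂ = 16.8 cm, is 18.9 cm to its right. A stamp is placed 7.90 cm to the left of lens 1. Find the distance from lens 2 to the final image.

Lens 1: 1/d_i1 = 1/f₁ − 1/d_o1 = 1/(9.44) − 1/(7.90) = -0.02065, so d_i1 = -48.43 cm.
The intermediate image is 48.43 cm to the left of lens 1 (virtual), which is 18.9 − (-48.43) = 67.33 cm to the left of lens 2, so d_o2 = +67.33 cm.
Lens 2: 1/d_i2 = 1/f₂ − 1/d_o2 = 1/(16.8) − 1/(67.33) = 0.04467, so d_i2 = 22.4 cm.
The final image is real, 22.4 cm to the right of lens 2 (overall magnification ≈ -2.0).

22.4 cm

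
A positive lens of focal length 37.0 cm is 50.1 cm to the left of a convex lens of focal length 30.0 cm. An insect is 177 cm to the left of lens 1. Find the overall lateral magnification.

Lens 1: 1/d_i1 = 1/(37.0) − 1/(177) = 0.02138, so d_i1 = 46.78 cm; m₁ = −d_i1/d_o1 = -0.2643.
d_o2 = 50.1 − (46.78) = 3.320 cm.
Lens 2: 1/d_i2 = 1/(30.0) − 1/(3.320) = -0.2679, so d_i2 = -3.733 cm; m₂ = −d_i2/d_o2 = +1.124.
m = m₁·m₂ = (-0.2643)(+1.124) = -0.297.

m = -0.297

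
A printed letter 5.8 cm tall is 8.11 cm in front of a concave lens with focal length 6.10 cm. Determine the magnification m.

m = +0.429

For a concave lens, f = -6.10 cm.
1/d_i = 1/f − 1/d_o = 1/(-6.100) − 1/(8.11) = -0.2872, so d_i = -3.481 cm.
m = −d_i/d_o = −(-3.481)/(8.11) = +0.429.
The image is virtual, upright and reduced, on the same side as the object.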